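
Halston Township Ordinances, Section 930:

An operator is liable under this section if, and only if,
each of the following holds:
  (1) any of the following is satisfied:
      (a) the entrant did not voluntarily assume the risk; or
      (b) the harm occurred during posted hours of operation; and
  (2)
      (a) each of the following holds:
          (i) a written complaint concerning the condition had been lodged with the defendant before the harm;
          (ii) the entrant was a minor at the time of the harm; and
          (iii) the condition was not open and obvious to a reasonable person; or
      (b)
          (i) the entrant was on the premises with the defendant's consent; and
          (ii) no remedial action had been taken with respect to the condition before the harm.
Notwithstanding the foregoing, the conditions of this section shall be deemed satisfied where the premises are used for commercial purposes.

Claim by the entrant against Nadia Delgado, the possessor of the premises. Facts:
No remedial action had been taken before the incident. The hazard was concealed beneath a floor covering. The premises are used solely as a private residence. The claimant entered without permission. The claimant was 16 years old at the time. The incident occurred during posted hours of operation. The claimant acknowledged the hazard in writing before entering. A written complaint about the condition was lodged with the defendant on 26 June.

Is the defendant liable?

(a) no assumed risk — not met.
(b) during posted hours — satisfied.
(1) = F OR T = true.
(i) complaint lodged — holds.
(ii) entrant a minor — met.
(iii) not open/obvious — met.
(a) = T AND T AND T = true.
(i) consent to enter — not satisfied.
(ii) no remedial action — holds.
So (b) is not satisfied (F AND T).
So (2) is satisfied (T OR F).
Overall: T AND T → true.
Exception (commercial use) — not satisfied.
Result: main true OR exception false → true.

Yes — liable.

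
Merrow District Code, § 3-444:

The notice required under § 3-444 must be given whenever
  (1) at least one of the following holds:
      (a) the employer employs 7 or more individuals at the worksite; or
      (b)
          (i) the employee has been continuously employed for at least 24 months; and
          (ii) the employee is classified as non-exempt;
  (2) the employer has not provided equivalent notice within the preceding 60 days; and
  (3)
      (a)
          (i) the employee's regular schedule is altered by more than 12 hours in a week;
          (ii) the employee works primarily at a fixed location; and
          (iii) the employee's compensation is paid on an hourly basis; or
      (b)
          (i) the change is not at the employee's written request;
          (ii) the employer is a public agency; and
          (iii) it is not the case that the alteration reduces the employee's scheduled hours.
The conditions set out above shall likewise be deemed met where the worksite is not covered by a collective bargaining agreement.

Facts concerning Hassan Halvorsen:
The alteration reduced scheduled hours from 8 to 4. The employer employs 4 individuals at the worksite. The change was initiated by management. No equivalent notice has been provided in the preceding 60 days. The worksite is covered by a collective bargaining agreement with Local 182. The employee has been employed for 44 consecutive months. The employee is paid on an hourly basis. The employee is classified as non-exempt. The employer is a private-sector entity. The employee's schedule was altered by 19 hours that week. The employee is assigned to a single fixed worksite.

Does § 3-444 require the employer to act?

(a) ≥ 7 at site — not met.
(i) tenure ≥ 24 mo. — met.
(ii) non-exempt — holds.
(b): T AND T → true.
(1) = F OR T = true.
(2) no recent notice — met.
(i) schedule shift > 12h — satisfied.
(ii) fixed location — satisfied.
(iii) hourly-paid — met.
(a): T AND T AND T → true.
(i) not employee-requested — satisfied.
(ii) public agency — fails.
(iii) not (hours reduced) — fails.
(b): T AND F AND F → false.
So (3) is satisfied (T OR F).
Overall: T AND T AND T → true.
Exception (no CBA) — not satisfied.
Result: main true OR exception false → true.

Yes — required.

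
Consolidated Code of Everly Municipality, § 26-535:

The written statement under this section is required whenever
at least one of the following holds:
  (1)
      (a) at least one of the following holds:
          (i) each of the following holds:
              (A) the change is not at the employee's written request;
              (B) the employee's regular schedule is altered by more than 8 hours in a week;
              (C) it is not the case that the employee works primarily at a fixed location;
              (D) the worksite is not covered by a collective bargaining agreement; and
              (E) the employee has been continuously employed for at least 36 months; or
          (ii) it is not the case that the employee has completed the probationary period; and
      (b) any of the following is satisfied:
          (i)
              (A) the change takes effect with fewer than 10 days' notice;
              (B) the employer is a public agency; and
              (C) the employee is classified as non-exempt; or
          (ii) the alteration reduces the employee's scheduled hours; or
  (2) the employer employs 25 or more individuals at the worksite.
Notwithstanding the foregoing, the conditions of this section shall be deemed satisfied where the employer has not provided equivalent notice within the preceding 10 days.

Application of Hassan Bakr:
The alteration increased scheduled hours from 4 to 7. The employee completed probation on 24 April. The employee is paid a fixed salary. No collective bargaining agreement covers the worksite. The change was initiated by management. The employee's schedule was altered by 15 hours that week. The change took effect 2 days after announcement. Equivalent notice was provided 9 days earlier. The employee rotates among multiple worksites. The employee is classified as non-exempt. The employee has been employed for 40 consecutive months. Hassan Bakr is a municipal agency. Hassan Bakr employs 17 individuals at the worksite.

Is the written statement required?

(A) not employee-requested — satisfied.
(B) schedule shift > 8h — met.
(C) not (fixed location) — holds.
(D) no CBA — holds.
(E) tenure ≥ 36 mo. — met.
(i) = T AND T AND T AND T AND T = true.
(ii) not (past probation) — not met.
So (a) is satisfied (T OR F).
(A) < 10 days' notice — holds.
(B) public agency — met.
(C) non-exempt — met.
(i) = T AND T AND T = true.
(ii) hours reduced — fails.
So (b) is satisfied (T OR F).
(1): T AND T → true.
(2) ≥ 25 at site — fails.
So Overall is satisfied (T OR F).
Exception (no recent notice) — not satisfied.
Result: main true OR exception false → true.

Yes — required.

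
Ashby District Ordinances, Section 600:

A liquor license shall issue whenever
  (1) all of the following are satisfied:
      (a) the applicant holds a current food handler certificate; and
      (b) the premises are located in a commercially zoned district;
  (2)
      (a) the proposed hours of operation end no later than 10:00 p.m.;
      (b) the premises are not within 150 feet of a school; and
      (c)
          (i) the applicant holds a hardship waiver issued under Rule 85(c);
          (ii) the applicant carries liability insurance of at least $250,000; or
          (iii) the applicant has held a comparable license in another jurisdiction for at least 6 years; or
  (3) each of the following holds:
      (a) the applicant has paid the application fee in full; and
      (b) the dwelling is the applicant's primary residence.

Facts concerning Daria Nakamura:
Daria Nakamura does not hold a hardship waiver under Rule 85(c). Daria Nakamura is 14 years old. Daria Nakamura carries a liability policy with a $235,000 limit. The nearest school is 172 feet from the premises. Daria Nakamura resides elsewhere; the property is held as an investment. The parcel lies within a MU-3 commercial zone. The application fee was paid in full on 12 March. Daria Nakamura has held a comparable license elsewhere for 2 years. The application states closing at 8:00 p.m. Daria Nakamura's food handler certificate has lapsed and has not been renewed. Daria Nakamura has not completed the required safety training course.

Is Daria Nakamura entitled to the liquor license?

No — denied.

(a) food handler cert. — not met.
(b) commercially zoned — met.
So (1) is not satisfied (F AND T).
(a) closes by 10 p.m. — satisfied.
(b) ≥150 ft from school — satisfied.
(i) hardship waiver — not met.
(ii) insurance ≥ $250,000 — not met.
(iii) prior license ≥ 6 yr — not met.
(c): F OR F OR F → false.
(2): T AND T AND F → false.
(a) fee paid — met.
(b) primary residence — fails.
(3) = T AND F = false.
Overall: F OR F OR F → false.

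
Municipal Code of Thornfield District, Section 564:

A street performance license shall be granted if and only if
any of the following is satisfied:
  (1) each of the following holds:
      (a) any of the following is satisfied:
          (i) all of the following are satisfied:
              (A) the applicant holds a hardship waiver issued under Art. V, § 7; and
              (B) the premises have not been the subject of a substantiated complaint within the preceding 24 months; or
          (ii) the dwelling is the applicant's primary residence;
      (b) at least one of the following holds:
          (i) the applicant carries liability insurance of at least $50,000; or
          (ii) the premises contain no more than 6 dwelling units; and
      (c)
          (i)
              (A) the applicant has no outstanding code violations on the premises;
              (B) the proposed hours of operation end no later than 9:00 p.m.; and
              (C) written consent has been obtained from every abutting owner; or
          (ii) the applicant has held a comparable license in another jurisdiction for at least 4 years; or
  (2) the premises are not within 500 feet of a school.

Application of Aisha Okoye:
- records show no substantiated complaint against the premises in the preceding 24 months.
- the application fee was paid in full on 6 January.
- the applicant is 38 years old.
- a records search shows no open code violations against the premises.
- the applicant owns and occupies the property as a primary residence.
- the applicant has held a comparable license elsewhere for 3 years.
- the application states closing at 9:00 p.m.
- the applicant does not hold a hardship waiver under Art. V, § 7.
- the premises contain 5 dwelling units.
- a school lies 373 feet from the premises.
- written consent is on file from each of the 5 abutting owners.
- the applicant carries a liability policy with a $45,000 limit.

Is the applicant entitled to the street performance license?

(A) hardship waiver — not satisfied.
(B) no complaint in 24 mo. — holds.
So (i) is not satisfied (F AND T).
(ii) primary residence — holds.
(a): F OR T → true.
(i) insurance ≥ $50,000 — not satisfied.
(ii) ≤ 6 units — met.
(b): F OR T → true.
(A) no code violations — met.
(B) closes by 9 p.m. — met.
(C) all abutters consent — met.
(i) = T AND T AND T = true.
(ii) prior license ≥ 4 yr — not met.
So (c) is satisfied (T OR F).
So (1) is satisfied (T AND T AND T).
(2) ≥500 ft from school — fails.
So Overall is satisfied (T OR F).

Yes — granted.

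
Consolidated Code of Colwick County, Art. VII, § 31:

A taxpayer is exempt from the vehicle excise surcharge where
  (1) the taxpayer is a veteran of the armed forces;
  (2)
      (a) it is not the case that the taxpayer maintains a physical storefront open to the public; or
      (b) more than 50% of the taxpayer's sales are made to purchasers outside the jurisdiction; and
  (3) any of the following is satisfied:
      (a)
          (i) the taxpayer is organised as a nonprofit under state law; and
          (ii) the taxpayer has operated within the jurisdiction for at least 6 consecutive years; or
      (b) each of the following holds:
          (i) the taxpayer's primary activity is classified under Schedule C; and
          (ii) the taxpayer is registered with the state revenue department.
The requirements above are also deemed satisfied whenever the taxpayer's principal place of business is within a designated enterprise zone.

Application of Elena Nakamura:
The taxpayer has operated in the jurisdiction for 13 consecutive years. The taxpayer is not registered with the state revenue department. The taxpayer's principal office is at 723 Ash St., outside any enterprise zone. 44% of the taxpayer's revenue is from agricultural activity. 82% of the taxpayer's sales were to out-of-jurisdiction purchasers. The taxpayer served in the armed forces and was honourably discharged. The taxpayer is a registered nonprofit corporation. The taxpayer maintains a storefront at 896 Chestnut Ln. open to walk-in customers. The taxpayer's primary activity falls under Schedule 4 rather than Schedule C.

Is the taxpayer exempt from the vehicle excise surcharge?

(1) veteran — met.
(a) not (has storefront) — not met.
(b) >50% out-of-jur. sales — met.
(2) = F OR T = true.
(i) nonprofit — satisfied.
(ii) ≥ 6 yrs in jurisdiction — satisfied.
So (a) is satisfied (T AND T).
(i) Schedule C activity — fails.
(ii) state-registered — not met.
(b) = F AND F = false.
(3): T OR F → true.
Overall = T AND T AND T = true.
Exception (in enterprise zone) — not satisfied.
Result: main true OR exception false → true.

Yes — exempt.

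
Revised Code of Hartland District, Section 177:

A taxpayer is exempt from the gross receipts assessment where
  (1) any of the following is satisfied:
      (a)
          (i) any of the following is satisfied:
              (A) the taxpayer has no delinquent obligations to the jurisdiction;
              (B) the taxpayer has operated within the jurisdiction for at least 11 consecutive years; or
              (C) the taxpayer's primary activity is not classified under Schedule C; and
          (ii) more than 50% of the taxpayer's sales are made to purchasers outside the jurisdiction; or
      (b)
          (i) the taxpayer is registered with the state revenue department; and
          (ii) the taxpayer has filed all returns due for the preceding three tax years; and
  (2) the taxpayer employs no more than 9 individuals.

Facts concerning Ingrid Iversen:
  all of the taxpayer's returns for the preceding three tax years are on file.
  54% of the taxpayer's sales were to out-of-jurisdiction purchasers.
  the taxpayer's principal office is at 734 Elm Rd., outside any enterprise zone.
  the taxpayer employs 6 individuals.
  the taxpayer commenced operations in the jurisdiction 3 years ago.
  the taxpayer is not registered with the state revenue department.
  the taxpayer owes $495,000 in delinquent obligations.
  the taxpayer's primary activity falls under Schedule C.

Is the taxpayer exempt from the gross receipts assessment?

No — not exempt.

(A) no delinquency — fails.
(B) ≥ 11 yrs in jurisdiction — fails.
(C) not (Schedule C activity) — fails.
So (i) is not satisfied (F OR F OR F).
(ii) >50% out-of-jur. sales — met.
(a) = F AND T = false.
(i) state-registered — not met.
(ii) returns current — met.
So (b) is not satisfied (F AND T).
(1) = F OR F = false.
(2) ≤ 9 employees — satisfied.
Overall: F AND T → false.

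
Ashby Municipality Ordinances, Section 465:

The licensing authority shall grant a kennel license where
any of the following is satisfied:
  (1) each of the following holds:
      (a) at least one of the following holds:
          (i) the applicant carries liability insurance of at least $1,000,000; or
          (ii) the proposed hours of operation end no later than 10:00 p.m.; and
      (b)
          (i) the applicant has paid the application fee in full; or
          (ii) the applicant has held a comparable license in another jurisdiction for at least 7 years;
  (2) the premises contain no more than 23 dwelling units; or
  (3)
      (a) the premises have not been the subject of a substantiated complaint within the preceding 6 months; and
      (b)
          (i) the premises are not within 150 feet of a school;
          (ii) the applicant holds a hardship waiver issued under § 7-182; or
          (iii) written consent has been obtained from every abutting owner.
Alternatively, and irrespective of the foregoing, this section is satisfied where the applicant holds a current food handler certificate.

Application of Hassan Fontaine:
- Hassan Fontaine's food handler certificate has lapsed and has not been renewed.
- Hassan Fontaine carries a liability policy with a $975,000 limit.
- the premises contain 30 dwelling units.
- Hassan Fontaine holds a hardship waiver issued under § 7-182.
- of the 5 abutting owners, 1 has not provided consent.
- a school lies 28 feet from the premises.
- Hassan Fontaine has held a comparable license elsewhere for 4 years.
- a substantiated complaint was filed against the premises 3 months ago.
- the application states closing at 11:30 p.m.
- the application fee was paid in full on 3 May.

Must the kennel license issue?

(i) insurance ≥ $1,000,000 — not met.
(ii) closes by 10 p.m. — fails.
(a): F OR F → false.
(i) fee paid — met.
(ii) prior license ≥ 7 yr — fails.
So (b) is satisfied (T OR F).
(1): F AND T → false.
(2) ≤ 23 units — fails.
(a) no complaint in 6 mo. — not satisfied.
(i) ≥150 ft from school — not met.
(ii) hardship waiver — met.
(iii) all abutters consent — not satisfied.
So (b) is satisfied (F OR T OR F).
(3) = F AND T = false.
So Overall is not satisfied (F OR F OR F).
Exception (food handler cert.) — not satisfied.
Result: main false OR exception false → false.

No — denied.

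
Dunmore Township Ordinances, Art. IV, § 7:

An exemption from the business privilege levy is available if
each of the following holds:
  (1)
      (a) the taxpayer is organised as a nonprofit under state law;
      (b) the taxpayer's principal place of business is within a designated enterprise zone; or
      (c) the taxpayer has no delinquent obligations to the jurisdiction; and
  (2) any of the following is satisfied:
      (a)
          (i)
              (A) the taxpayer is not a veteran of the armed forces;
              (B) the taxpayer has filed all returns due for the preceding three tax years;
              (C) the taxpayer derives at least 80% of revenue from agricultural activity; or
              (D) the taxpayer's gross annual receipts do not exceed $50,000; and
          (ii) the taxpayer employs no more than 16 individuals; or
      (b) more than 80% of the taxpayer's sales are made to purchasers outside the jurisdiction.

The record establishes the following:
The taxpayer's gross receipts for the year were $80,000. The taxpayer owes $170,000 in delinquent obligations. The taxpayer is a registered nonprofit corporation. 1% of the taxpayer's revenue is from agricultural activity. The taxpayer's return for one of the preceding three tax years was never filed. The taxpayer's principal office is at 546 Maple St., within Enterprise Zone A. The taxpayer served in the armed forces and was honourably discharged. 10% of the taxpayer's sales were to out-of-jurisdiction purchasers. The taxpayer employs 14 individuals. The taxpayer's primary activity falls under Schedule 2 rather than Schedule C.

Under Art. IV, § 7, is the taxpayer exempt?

(a) nonprofit — satisfied.
(b) in enterprise zone — satisfied.
(c) no delinquency — not satisfied.
(1) = T OR T OR F = true.
(A) not (veteran) — not satisfied.
(B) returns current — not satisfied.
(C) ≥80% agricultural — not satisfied.
(D) receipts ≤ $50,000 — fails.
So (i) is not satisfied (F OR F OR F OR F).
(ii) ≤ 16 employees — met.
So (a) is not satisfied (F AND T).
(b) >80% out-of-jur. sales — fails.
(2): F OR F → false.
Overall: T AND F → false.

No — not exempt.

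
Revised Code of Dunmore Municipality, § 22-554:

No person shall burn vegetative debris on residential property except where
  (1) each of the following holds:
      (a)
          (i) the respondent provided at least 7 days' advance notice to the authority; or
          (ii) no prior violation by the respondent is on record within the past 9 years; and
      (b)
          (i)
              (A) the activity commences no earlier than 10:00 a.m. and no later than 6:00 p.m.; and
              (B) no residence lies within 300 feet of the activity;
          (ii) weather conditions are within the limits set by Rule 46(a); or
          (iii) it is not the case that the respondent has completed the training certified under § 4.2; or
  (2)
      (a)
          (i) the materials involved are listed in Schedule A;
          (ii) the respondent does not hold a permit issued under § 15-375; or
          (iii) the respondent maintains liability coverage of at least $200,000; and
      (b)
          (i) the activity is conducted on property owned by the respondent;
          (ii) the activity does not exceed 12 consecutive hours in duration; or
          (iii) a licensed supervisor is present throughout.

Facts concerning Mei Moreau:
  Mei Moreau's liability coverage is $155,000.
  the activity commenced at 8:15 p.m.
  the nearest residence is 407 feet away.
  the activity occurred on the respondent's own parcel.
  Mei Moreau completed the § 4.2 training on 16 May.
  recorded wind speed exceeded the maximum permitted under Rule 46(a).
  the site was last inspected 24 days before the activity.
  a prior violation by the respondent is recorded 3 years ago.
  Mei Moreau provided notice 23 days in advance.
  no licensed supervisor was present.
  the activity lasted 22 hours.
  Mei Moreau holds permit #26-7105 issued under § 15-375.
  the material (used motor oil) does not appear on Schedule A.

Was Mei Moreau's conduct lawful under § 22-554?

No — unlawful.

(i) ≥7 days' notice — satisfied.
(ii) no prior violation — fails.
(a): T OR F → true.
(A) start within hours — fails.
(B) no residence in 300 ft — met.
So (i) is not satisfied (F AND T).
(ii) weather ok — fails.
(iii) not (training certified) — not met.
So (b) is not satisfied (F OR F OR F).
(1): T AND F → false.
(i) Schedule A material — fails.
(ii) not (holds permit) — not satisfied.
(iii) coverage ≥ $200,000 — not met.
(a): F OR F OR F → false.
(i) own property — holds.
(ii) ≤ 12 hrs duration — not met.
(iii) supervisor present — not satisfied.
(b): T OR F OR F → true.
(2) = F AND T = false.
Overall = F OR F = false.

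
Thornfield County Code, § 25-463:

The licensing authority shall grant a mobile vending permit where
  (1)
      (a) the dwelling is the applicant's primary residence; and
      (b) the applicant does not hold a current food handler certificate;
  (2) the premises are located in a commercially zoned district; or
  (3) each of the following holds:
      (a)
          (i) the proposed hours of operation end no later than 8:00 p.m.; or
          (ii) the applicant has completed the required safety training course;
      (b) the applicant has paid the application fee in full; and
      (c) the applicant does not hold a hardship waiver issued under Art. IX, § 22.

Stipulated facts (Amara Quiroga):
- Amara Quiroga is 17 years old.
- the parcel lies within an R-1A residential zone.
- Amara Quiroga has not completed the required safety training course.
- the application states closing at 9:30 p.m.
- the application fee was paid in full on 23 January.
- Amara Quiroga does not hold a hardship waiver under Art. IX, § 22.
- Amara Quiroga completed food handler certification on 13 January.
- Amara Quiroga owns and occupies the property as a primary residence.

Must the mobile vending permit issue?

No — denied.

(a) primary residence — holds.
(b) not (food handler cert.) — not met.
(1): T AND F → false.
(2) commercially zoned — not satisfied.
(i) closes by 8 p.m. — fails.
(ii) safety training — not met.
(a) = F OR F = false.
(b) fee paid — holds.
(c) not (hardship waiver) — met.
So (3) is not satisfied (F AND T AND T).
So Overall is not satisfied (F OR F OR F).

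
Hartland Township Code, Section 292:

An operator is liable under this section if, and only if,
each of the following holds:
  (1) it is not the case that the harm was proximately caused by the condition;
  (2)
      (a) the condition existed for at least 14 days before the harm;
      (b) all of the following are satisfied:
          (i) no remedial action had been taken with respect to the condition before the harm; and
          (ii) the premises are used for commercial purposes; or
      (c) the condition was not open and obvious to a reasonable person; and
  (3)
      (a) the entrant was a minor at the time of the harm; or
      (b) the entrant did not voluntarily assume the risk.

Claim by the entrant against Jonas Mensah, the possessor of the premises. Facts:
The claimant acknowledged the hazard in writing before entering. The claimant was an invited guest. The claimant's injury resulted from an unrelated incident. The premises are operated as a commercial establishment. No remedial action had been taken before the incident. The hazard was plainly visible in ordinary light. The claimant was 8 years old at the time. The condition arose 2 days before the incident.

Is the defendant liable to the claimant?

Yes — liable.

(1) not (proximate cause) — met.
(a) condition ≥14 days old — not satisfied.
(i) no remedial action — satisfied.
(ii) commercial use — met.
(b): T AND T → true.
(c) not open/obvious — not satisfied.
(2): F OR T OR F → true.
(a) entrant a minor — satisfied.
(b) no assumed risk — not met.
So (3) is satisfied (T OR F).
Overall = T AND T AND T = true.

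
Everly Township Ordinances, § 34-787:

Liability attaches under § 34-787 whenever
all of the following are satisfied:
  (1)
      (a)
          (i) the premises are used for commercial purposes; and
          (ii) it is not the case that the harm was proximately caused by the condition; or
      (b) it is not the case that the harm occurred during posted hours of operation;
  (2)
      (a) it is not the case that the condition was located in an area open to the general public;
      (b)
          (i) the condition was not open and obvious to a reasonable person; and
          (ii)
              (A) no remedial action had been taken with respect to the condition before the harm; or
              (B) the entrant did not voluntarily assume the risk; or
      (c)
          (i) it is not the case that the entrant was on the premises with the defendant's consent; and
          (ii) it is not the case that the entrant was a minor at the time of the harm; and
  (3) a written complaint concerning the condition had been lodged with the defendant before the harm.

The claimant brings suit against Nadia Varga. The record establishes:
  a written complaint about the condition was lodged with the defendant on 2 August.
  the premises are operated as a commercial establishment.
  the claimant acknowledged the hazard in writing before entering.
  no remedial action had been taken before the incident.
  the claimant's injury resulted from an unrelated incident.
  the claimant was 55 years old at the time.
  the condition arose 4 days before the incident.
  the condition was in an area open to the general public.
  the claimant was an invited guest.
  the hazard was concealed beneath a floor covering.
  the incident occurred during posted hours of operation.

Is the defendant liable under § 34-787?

Yes — liable.

(i) commercial use — satisfied.
(ii) not (proximate cause) — holds.
(a): T AND T → true.
(b) not (during posted hours) — fails.
(1): T OR F → true.
(a) not (public area) — not met.
(i) not open/obvious — satisfied.
(A) no remedial action — met.
(B) no assumed risk — not met.
(ii) = T OR F = true.
So (b) is satisfied (T AND T).
(i) not (consent to enter) — not satisfied.
(ii) not (entrant a minor) — met.
(c): F AND T → false.
So (2) is satisfied (F OR T OR F).
(3) complaint lodged — satisfied.
Overall = T AND T AND T = true.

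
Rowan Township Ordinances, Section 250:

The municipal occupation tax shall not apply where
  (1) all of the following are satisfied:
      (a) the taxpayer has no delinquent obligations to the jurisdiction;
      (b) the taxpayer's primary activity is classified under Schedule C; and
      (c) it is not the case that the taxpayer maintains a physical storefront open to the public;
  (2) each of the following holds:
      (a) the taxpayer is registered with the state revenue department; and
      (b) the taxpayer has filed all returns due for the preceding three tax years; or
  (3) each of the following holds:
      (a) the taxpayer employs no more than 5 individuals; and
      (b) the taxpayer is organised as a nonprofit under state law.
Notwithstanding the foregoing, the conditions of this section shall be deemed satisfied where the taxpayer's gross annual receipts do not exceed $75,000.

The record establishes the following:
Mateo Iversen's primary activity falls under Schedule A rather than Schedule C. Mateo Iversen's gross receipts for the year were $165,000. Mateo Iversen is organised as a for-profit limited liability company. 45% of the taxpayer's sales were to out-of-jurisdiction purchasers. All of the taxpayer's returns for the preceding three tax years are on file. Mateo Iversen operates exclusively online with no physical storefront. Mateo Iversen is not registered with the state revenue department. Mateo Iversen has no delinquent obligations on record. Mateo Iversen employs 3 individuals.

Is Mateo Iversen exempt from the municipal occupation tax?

(a) no delinquency — satisfied.
(b) Schedule C activity — not met.
(c) not (has storefront) — met.
(1) = T AND F AND T = false.
(a) state-registered — not satisfied.
(b) returns current — met.
So (2) is not satisfied (F AND T).
(a) ≤ 5 employees — satisfied.
(b) nonprofit — not met.
(3): T AND F → false.
Overall: F OR F OR F → false.
Exception (receipts ≤ $75,000) — not satisfied.
Result: main false OR exception false → false.

No — not exempt.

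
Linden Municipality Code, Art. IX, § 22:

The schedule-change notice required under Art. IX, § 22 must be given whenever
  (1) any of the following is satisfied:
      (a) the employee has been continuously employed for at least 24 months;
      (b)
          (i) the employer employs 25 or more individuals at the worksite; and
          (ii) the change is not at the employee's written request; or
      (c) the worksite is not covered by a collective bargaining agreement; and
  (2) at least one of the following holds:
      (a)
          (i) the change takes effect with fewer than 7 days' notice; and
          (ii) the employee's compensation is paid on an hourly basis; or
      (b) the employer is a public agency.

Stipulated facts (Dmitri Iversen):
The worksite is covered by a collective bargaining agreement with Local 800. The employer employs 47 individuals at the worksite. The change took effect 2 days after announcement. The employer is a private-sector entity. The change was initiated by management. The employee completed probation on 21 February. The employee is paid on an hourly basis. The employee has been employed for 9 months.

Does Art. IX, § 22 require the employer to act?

Yes — required.

(a) tenure ≥ 24 mo. — fails.
(i) ≥ 25 at site — satisfied.
(ii) not employee-requested — holds.
(b): T AND T → true.
(c) no CBA — fails.
So (1) is satisfied (F OR T OR F).
(i) < 7 days' notice — satisfied.
(ii) hourly-paid — met.
(a) = T AND T = true.
(b) public agency — fails.
(2): T OR F → true.
So Overall is satisfied (T AND T).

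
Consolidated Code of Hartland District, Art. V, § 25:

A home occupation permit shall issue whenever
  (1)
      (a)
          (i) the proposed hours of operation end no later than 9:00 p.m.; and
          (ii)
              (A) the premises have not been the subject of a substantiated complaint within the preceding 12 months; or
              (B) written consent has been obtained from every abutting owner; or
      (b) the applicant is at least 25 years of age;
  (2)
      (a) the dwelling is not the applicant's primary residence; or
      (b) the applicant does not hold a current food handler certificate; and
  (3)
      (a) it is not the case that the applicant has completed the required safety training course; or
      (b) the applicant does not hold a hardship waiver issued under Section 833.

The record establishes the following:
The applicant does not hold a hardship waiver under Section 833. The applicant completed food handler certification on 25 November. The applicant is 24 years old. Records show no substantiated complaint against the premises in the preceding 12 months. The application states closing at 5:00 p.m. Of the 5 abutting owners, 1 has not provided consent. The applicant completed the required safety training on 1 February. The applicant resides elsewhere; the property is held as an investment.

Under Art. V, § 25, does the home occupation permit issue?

(i) closes by 9 p.m. — met.
(A) no complaint in 12 mo. — met.
(B) all abutters consent — not satisfied.
(ii): T OR F → true.
So (a) is satisfied (T AND T).
(b) age ≥ 25 — not met.
So (1) is satisfied (T OR F).
(a) not (primary residence) — met.
(b) not (food handler cert.) — not satisfied.
(2): T OR F → true.
(a) not (safety training) — not met.
(b) not (hardship waiver) — holds.
So (3) is satisfied (F OR T).
Overall: T AND T AND T → true.

Yes — granted.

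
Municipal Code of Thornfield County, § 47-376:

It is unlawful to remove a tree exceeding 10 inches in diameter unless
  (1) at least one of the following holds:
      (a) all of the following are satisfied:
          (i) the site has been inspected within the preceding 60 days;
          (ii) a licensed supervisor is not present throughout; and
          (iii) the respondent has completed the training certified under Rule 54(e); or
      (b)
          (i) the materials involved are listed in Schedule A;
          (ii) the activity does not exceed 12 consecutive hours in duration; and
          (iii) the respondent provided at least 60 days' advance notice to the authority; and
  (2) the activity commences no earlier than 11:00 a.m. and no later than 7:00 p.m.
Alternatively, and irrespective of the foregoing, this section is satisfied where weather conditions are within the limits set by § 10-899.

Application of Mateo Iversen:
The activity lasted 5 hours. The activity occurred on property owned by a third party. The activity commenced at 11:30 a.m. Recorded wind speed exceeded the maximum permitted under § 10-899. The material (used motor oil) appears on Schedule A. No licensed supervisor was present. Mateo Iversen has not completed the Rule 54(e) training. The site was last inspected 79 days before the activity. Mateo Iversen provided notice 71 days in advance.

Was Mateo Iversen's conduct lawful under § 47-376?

Yes — lawful.

(i) site inspected — fails.
(ii) not (supervisor present) — holds.
(iii) training certified — not met.
So (a) is not satisfied (F AND T AND F).
(i) Schedule A material — satisfied.
(ii) ≤ 12 hrs duration — met.
(iii) ≥60 days' notice — holds.
(b) = T AND T AND T = true.
(1): F OR T → true.
(2) start within hours — holds.
Overall: T AND T → true.
Exception (weather ok) — not satisfied.
Result: main true OR exception false → true.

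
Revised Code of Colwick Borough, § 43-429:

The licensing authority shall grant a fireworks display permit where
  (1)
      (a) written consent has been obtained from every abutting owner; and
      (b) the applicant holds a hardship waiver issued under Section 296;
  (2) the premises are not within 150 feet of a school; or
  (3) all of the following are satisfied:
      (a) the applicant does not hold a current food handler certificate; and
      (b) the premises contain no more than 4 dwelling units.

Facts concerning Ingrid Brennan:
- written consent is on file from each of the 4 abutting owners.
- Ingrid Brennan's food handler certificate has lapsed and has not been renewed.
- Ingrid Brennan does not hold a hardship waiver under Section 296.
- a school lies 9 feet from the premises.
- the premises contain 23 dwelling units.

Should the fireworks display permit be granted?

No — denied.

(a) all abutters consent — holds.
(b) hardship waiver — fails.
So (1) is not satisfied (T AND F).
(2) ≥150 ft from school — not met.
(a) not (food handler cert.) — holds.
(b) ≤ 4 units — fails.
(3) = T AND F = false.
So Overall is not satisfied (F OR F OR F).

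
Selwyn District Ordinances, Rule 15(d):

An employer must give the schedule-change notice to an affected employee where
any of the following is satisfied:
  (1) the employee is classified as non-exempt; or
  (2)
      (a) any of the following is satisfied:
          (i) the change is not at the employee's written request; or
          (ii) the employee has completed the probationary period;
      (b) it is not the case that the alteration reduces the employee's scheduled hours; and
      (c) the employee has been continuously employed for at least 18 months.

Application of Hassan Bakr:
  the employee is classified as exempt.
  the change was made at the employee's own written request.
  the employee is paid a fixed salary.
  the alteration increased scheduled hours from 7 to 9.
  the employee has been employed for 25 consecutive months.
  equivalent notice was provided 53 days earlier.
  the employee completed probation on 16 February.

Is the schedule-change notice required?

(1) non-exempt — fails.
(i) not employee-requested — fails.
(ii) past probation — holds.
(a) = F OR T = true.
(b) not (hours reduced) — holds.
(c) tenure ≥ 18 mo. — met.
So (2) is satisfied (T AND T AND T).
Overall: F OR T → true.

Yes — required.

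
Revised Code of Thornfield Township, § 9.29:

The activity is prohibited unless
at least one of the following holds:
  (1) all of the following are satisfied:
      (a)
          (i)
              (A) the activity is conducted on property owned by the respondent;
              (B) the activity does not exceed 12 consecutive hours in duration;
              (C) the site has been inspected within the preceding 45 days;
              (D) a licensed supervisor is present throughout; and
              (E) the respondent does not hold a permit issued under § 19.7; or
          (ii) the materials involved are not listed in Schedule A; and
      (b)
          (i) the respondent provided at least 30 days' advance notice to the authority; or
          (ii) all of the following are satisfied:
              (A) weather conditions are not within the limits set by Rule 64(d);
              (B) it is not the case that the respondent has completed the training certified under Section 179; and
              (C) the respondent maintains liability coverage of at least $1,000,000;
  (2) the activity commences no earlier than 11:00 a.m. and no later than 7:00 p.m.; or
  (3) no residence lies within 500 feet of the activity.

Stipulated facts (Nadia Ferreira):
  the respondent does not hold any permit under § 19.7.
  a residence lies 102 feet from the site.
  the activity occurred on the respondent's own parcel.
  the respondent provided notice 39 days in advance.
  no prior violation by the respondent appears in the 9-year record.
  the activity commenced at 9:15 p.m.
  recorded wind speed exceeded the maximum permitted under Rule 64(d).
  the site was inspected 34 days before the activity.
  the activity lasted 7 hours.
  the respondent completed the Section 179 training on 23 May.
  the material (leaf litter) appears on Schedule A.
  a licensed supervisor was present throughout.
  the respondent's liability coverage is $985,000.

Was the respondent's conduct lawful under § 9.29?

Yes — lawful.

(A) own property — holds.
(B) ≤ 12 hrs duration — holds.
(C) site inspected — holds.
(D) supervisor present — met.
(E) not (holds permit) — holds.
(i): T AND T AND T AND T AND T → true.
(ii) not (Schedule A material) — not met.
(a): T OR F → true.
(i) ≥30 days' notice — satisfied.
(A) not (weather ok) — satisfied.
(B) not (training certified) — not met.
(C) coverage ≥ $1,000,000 — not satisfied.
So (ii) is not satisfied (T AND F AND F).
(b): T OR F → true.
(1): T AND T → true.
(2) start within hours — not satisfied.
(3) no residence in 500 ft — not satisfied.
Overall: T OR F OR F → true.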